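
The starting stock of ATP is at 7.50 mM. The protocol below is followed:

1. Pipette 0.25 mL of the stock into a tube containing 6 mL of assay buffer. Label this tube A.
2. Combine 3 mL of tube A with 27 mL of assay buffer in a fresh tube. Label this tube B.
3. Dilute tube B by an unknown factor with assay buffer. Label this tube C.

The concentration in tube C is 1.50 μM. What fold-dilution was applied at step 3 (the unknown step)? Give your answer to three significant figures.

20.0-fold

Step 1: 0.25 mL + 6 mL = 6.25 mL total → factor 6.25/0.25 = 25
Step 2: 3 mL + 27 mL = 30 mL total → factor 30/3 = 10
Step 3: unknown factor x
Product of known-step factors = 250
Overall factor = 7.50 mM / (1.50 μM) = 5000
x = 5000 / 250 = 20.0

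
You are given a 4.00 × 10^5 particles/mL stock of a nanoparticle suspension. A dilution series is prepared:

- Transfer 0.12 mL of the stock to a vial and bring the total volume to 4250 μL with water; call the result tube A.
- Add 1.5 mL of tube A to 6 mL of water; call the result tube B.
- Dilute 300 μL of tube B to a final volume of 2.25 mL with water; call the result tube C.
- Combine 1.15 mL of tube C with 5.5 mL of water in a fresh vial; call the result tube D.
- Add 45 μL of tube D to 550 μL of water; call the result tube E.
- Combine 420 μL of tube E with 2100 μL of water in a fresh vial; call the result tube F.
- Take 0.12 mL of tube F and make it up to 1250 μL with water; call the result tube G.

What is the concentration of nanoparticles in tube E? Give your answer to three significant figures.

3.94 particles/mL

Step 1: 0.12 mL brought to 4250 μL → factor 4.25/0.12 = 35.417
Step 2: 1.5 mL + 6 mL = 7.5 mL total → factor 7.5/1.5 = 5
Step 3: 300 μL brought to 2.25 mL → factor 2250/300 = 7.5
Step 4: 1.15 mL + 5.5 mL = 6.65 mL total → factor 6.65/1.15 = 5.7826
Step 5: 45 μL + 550 μL = 595 μL total → factor 595/45 = 13.222
Dilution factor through tube E = 35.417 × 5 × 7.5 × 5.7826 × 13.222 = 1.0155 × 10^5
[tube E] = 4.00 × 10^5 particles/mL / 1.0155 × 10^5 = 3.94 particles/mL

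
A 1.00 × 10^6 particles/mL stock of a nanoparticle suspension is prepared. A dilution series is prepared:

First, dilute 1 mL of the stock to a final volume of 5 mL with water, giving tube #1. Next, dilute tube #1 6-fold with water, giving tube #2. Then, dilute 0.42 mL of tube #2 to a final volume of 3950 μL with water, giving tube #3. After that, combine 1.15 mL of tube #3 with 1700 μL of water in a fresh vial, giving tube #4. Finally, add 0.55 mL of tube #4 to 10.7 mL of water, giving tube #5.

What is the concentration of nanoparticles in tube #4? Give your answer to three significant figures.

1.43 × 10^3 particles/mL

Step 1: 1 mL brought to 5 mL → factor 5/1 = 5
Step 2: 6-fold → factor 6
Step 3: 0.42 mL brought to 3950 μL → factor 3.95/0.42 = 9.4048
Step 4: 1.15 mL + 1700 μL = 2.85 mL total → factor 2.85/1.15 = 2.4783
Dilution factor through tube #4 = 5 × 6 × 9.4048 × 2.4783 = 699.22
[tube #4] = 1.00 × 10^6 particles/mL / 699.22 = 1.43 × 10^3 particles/mL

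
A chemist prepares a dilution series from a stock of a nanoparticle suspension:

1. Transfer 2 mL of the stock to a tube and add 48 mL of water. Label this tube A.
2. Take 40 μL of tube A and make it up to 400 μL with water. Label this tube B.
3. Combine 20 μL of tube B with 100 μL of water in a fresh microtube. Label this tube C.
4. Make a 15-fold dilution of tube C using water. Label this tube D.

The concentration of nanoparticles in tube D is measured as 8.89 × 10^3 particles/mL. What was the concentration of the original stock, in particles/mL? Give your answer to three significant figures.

Step 1: 2 mL + 48 mL = 50 mL total → factor 50/2 = 25
Step 2: 40 μL brought to 400 μL → factor 400/40 = 10
Step 3: 20 μL + 100 μL = 120 μL total → factor 120/20 = 6
Step 4: 15-fold → factor 15
Overall dilution factor = 25 × 10 × 6 × 15 = 22500
Stock = 8.89 × 10^3 particles/mL × 22500 = 2.00 × 10^8 particles/mL

2.00 × 10^8 particles/mL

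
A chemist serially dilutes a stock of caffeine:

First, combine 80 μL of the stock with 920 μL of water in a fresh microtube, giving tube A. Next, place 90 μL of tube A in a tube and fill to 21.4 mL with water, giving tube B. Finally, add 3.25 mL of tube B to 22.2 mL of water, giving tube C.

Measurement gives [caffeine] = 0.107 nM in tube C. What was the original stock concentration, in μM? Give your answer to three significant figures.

2.49 μM

Step 1: 80 μL + 920 μL = 1000 μL total → factor 1000/80 = 12.5
Step 2: 90 μL brought to 21.4 mL → factor 21400/90 = 237.78
Step 3: 3.25 mL + 22.2 mL = 25.45 mL total → factor 25.45/3.25 = 7.8308
Overall dilution factor = 12.5 × 237.78 × 7.8308 = 23275
Stock = 0.107 nM × 23275 = 2490 nM = 2.49 μM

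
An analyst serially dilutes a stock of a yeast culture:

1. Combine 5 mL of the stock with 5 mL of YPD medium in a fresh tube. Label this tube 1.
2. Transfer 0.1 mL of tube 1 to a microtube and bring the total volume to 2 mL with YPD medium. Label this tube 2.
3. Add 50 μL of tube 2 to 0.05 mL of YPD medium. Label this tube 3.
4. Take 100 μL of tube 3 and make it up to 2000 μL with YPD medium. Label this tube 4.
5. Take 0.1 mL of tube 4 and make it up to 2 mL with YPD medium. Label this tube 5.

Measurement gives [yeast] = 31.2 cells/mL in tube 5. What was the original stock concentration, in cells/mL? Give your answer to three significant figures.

Step 1: 5 mL + 5 mL = 10 mL total → factor 10/5 = 2
Step 2: 0.1 mL brought to 2 mL → factor 2/0.1 = 20
Step 3: 50 μL + 0.05 mL = 100 μL total → factor 100/50 = 2
Step 4: 100 μL brought to 2000 μL → factor 2000/100 = 20
Step 5: 0.1 mL brought to 2 mL → factor 2/0.1 = 20
Overall dilution factor = 2 × 20 × 2 × 20 × 20 = 32000
Stock = 31.2 cells/mL × 32000 = 9.98 × 10^5 cells/mL

9.98 × 10^5 cells/mL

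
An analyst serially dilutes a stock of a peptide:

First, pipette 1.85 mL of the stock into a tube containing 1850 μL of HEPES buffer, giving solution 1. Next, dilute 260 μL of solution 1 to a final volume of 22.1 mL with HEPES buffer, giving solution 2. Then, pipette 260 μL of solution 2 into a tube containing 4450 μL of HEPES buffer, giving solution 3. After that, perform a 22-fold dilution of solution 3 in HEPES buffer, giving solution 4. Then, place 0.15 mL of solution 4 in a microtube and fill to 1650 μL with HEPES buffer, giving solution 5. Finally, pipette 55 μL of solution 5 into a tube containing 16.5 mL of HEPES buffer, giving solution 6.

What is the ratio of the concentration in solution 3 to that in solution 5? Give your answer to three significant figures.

242

Step 1: 1.85 mL + 1850 μL = 3.7 mL total → factor 3.7/1.85 = 2
Step 2: 260 μL brought to 22.1 mL → factor 22100/260 = 85
Step 3: 260 μL + 4450 μL = 4710 μL total → factor 4710/260 = 18.115
Step 4: 22-fold → factor 22
Step 5: 0.15 mL brought to 1650 μL → factor 1.65/0.15 = 11
Dilution factor to solution 3 = 3079.6; to solution 5 = 7.4527 × 10^5
[solution 3]/[solution 5] = (factor to solution 5)/(factor to solution 3) = 7.4527 × 10^5/3079.6 = 242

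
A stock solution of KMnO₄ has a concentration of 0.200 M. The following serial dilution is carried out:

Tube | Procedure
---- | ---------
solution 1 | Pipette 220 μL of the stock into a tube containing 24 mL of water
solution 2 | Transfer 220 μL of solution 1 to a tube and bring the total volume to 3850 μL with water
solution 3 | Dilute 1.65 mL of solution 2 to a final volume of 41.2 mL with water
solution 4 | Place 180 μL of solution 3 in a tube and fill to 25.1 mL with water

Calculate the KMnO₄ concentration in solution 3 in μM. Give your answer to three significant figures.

Step 1: 220 μL + 24 mL = 24220 μL total → factor 24220/220 = 110.09
Step 2: 220 μL brought to 3850 μL → factor 3850/220 = 17.5
Step 3: 1.65 mL brought to 41.2 mL → factor 41.2/1.65 = 24.97
Dilution factor through solution 3 = 110.09 × 17.5 × 24.97 = 48106
[solution 3] = 0.200 M / 48106 = 4.157 × 10^-6 M = 4.16 μM

4.16 μM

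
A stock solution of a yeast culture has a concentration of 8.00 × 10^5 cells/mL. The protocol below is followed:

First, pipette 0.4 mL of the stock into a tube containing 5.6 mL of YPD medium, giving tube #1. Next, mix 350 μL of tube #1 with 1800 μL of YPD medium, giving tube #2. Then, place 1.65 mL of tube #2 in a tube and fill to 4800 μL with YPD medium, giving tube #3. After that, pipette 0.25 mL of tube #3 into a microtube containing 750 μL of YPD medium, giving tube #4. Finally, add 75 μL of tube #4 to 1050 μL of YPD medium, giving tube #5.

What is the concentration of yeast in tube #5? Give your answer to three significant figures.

49.7 cells/mL

Step 1: 0.4 mL + 5.6 mL = 6 mL total → factor 6/0.4 = 15
Step 2: 350 μL + 1800 μL = 2150 μL total → factor 2150/350 = 6.1429
Step 3: 1.65 mL brought to 4800 μL → factor 4.8/1.65 = 2.9091
Step 4: 0.25 mL + 750 μL = 1 mL total → factor 1/0.25 = 4
Step 5: 75 μL + 1050 μL = 1125 μL total → factor 1125/75 = 15
Overall dilution factor = 15 × 6.1429 × 2.9091 × 4 × 15 = 16083
Final = 8.00 × 10^5 cells/mL / 16083 = 49.7 cells/mL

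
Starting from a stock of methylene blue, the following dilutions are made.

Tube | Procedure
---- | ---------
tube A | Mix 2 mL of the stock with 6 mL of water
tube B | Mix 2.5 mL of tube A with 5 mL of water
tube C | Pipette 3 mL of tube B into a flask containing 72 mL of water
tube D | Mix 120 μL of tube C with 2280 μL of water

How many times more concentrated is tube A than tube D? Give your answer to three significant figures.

1.50 × 10^3

Step 1: 2 mL + 6 mL = 8 mL total → factor 8/2 = 4
Step 2: 2.5 mL + 5 mL = 7.5 mL total → factor 7.5/2.5 = 3
Step 3: 3 mL + 72 mL = 75 mL total → factor 75/3 = 25
Step 4: 120 μL + 2280 μL = 2400 μL total → factor 2400/120 = 20
Dilution factor to tube A = 4; to tube D = 6000
[tube A]/[tube D] = (factor to tube D)/(factor to tube A) = 6000/4 = 1.50 × 10^3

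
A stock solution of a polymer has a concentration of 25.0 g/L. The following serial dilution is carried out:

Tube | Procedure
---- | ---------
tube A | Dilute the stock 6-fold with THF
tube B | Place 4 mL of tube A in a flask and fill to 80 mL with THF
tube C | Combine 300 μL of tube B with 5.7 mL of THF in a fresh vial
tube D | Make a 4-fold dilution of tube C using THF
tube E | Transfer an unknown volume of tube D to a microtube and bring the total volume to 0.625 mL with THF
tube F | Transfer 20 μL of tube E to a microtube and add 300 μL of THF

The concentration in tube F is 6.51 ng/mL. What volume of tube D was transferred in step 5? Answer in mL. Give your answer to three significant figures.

Step 1: 6-fold → factor 6
Step 2: 4 mL brought to 80 mL → factor 80/4 = 20
Step 3: 300 μL + 5.7 mL = 6000 μL total → factor 6000/300 = 20
Step 4: 4-fold → factor 4
Step 5: v brought to 0.625 mL → factor = 0.625 mL/v
Step 6: 20 μL + 300 μL = 320 μL total → factor 320/20 = 16
Product of known-step factors = 1.536 × 10^5
Overall factor = 25.0 g/L / (6.51 ng/mL) = 3.8402 × 10^6
Step-5 factor = 3.8402 × 10^6 / 1.536 × 10^5 = 25.002
v = 0.625 mL / 25.002 = 0.0250 mL

0.0250 mL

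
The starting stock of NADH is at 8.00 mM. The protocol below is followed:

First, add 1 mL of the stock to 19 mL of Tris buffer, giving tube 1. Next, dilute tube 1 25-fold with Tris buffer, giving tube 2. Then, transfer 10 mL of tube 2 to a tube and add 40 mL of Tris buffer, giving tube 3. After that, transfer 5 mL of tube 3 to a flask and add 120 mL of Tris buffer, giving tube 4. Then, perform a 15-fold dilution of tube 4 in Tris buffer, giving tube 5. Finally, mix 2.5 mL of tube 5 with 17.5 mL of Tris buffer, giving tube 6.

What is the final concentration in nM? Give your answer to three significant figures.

1.07 nM

Step 1: 1 mL + 19 mL = 20 mL total → factor 20/1 = 20
Step 2: 25-fold → factor 25
Step 3: 10 mL + 40 mL = 50 mL total → factor 50/10 = 5
Step 4: 5 mL + 120 mL = 125 mL total → factor 125/5 = 25
Step 5: 15-fold → factor 15
Step 6: 2.5 mL + 17.5 mL = 20 mL total → factor 20/2.5 = 8
Overall dilution factor = 20 × 25 × 5 × 25 × 15 × 8 = 7.5 × 10^6
Final = 8.00 mM / 7.5 × 10^6 = 1.067 × 10^-6 mM = 1.07 nM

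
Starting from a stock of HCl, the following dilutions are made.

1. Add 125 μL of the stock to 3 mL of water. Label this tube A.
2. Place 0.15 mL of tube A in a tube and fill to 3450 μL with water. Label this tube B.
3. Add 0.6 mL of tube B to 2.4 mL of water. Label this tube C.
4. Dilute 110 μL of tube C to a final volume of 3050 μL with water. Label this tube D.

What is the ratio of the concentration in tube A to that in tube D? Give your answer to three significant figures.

3.19 × 10^3

Step 1: 125 μL + 3 mL = 3125 μL total → factor 3125/125 = 25
Step 2: 0.15 mL brought to 3450 μL → factor 3.45/0.15 = 23
Step 3: 0.6 mL + 2.4 mL = 3 mL total → factor 3/0.6 = 5
Step 4: 110 μL brought to 3050 μL → factor 3050/110 = 27.727
Dilution factor to tube A = 25; to tube D = 79716
[tube A]/[tube D] = (factor to tube D)/(factor to tube A) = 79716/25 = 3.19 × 10^3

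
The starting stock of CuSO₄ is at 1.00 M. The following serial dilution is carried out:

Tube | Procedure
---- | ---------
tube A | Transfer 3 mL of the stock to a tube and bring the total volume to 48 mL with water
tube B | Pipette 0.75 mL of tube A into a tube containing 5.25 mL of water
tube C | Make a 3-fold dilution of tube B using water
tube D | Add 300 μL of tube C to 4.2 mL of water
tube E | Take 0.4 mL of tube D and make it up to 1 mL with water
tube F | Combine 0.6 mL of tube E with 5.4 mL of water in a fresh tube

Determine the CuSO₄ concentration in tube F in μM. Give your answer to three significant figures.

Step 1: 3 mL brought to 48 mL → factor 48/3 = 16
Step 2: 0.75 mL + 5.25 mL = 6 mL total → factor 6/0.75 = 8
Step 3: 3-fold → factor 3
Step 4: 300 μL + 4.2 mL = 4500 μL total → factor 4500/300 = 15
Step 5: 0.4 mL brought to 1 mL → factor 1/0.4 = 2.5
Step 6: 0.6 mL + 5.4 mL = 6 mL total → factor 6/0.6 = 10
Overall dilution factor = 16 × 8 × 3 × 15 × 2.5 × 10 = 1.44 × 10^5
Final = 1.00 M / 1.44 × 10^5 = 6.944 × 10^-6 M = 6.94 μM

6.94 μM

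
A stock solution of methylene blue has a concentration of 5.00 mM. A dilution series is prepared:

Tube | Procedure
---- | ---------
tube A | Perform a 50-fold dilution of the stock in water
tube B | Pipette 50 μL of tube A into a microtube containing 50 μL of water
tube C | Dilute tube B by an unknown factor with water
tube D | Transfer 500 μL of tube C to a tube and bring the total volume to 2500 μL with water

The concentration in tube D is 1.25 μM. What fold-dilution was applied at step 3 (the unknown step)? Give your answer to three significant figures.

Step 1: 50-fold → factor 50
Step 2: 50 μL + 50 μL = 100 μL total → factor 100/50 = 2
Step 3: unknown factor x
Step 4: 500 μL brought to 2500 μL → factor 2500/500 = 5
Product of known-step factors = 500
Overall factor = 5.00 mM / (1.25 μM) = 4000
x = 4000 / 500 = 8.00

8.00-fold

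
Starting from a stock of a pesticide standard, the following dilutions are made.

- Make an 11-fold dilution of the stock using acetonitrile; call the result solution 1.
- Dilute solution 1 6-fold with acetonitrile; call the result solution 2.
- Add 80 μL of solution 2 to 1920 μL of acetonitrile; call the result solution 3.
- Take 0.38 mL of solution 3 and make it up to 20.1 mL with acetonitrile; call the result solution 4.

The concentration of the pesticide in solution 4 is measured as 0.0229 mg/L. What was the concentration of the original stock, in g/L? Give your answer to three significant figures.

2.00 g/L

Step 1: 11-fold → factor 11
Step 2: 6-fold → factor 6
Step 3: 80 μL + 1920 μL = 2000 μL total → factor 2000/80 = 25
Step 4: 0.38 mL brought to 20.1 mL → factor 20.1/0.38 = 52.895
Overall dilution factor = 11 × 6 × 25 × 52.895 = 87276
Stock = 0.0229 mg/L × 87276 = 1999 mg/L = 2.00 g/L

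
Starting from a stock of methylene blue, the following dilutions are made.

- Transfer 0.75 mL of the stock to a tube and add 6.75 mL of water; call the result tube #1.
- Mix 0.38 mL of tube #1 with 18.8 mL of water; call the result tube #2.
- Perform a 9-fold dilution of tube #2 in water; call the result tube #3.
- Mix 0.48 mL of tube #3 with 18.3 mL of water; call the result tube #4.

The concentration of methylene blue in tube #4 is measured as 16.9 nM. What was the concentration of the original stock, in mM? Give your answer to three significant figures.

3.00 mM

Step 1: 0.75 mL + 6.75 mL = 7.5 mL total → factor 7.5/0.75 = 10
Step 2: 0.38 mL + 18.8 mL = 19.18 mL total → factor 19.18/0.38 = 50.474
Step 3: 9-fold → factor 9
Step 4: 0.48 mL + 18.3 mL = 18.78 mL total → factor 18.78/0.48 = 39.125
Overall dilution factor = 10 × 50.474 × 9 × 39.125 = 1.7773 × 10^5
Stock = 16.9 nM × 1.7773 × 10^5 = 3.004 × 10^6 nM = 3.00 mM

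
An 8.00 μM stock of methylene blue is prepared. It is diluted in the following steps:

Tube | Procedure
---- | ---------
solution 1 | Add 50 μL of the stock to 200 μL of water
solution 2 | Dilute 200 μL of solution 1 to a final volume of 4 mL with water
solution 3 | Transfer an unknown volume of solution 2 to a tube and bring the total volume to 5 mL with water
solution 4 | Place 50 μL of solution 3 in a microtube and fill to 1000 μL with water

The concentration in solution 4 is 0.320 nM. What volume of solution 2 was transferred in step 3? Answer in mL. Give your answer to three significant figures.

Step 1: 50 μL + 200 μL = 250 μL total → factor 250/50 = 5
Step 2: 200 μL brought to 4 mL → factor 4000/200 = 20
Step 3: v brought to 5 mL → factor = 5 mL/v
Step 4: 50 μL brought to 1000 μL → factor 1000/50 = 20
Product of known-step factors = 2000
Overall factor = 8.00 μM / (0.320 nM) = 25000
Step-3 factor = 25000 / 2000 = 12.5
v = 5 mL / 12.5 = 0.400 mL

0.400 mL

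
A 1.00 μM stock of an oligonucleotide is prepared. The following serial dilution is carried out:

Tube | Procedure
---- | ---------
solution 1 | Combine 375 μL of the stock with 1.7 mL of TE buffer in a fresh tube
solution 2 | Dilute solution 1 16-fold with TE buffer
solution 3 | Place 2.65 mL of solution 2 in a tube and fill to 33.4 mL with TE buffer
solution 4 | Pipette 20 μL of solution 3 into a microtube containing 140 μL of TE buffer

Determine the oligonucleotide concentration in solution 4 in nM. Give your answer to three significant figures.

Step 1: 375 μL + 1.7 mL = 2075 μL total → factor 2075/375 = 5.5333
Step 2: 16-fold → factor 16
Step 3: 2.65 mL brought to 33.4 mL → factor 33.4/2.65 = 12.604
Step 4: 20 μL + 140 μL = 160 μL total → factor 160/20 = 8
Overall dilution factor = 5.5333 × 16 × 12.604 × 8 = 8926.8
Final = 1.00 μM / 8926.8 = 0.0001120 μM = 0.112 nM

0.112 nM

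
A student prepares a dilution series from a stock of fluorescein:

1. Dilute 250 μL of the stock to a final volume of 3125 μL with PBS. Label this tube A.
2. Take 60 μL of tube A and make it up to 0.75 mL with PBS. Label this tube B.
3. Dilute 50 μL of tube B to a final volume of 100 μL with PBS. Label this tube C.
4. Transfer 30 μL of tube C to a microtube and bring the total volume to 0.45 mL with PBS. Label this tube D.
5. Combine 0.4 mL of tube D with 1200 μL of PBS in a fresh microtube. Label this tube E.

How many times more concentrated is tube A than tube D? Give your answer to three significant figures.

Step 1: 250 μL brought to 3125 μL → factor 3125/250 = 12.5
Step 2: 60 μL brought to 0.75 mL → factor 750/60 = 12.5
Step 3: 50 μL brought to 100 μL → factor 100/50 = 2
Step 4: 30 μL brought to 0.45 mL → factor 450/30 = 15
Dilution factor to tube A = 12.5; to tube D = 4687.5
[tube A]/[tube D] = (factor to tube D)/(factor to tube A) = 4687.5/12.5 = 375

375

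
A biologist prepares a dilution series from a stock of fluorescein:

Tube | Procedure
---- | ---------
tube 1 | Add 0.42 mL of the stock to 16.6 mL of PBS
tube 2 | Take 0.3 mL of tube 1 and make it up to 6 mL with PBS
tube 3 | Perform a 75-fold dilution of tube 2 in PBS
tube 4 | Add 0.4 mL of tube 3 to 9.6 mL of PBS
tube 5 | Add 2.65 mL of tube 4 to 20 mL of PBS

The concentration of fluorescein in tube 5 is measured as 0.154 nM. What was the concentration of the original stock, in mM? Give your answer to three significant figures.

2.00 mM

Step 1: 0.42 mL + 16.6 mL = 17.02 mL total → factor 17.02/0.42 = 40.524
Step 2: 0.3 mL brought to 6 mL → factor 6/0.3 = 20
Step 3: 75-fold → factor 75
Step 4: 0.4 mL + 9.6 mL = 10 mL total → factor 10/0.4 = 25
Step 5: 2.65 mL + 20 mL = 22.65 mL total → factor 22.65/2.65 = 8.5472
Overall dilution factor = 40.524 × 20 × 75 × 25 × 8.5472 = 1.2989 × 10^7
Stock = 0.154 nM × 1.2989 × 10^7 = 2.000 × 10^6 nM = 2.00 mM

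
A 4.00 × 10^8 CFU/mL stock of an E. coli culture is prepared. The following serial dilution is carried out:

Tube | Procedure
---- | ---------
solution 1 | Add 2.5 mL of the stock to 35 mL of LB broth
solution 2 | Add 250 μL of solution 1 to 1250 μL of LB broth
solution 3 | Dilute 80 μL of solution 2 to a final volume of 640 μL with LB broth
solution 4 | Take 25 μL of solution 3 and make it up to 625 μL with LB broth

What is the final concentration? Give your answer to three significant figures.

2.22 × 10^4 CFU/mL

Step 1: 2.5 mL + 35 mL = 37.5 mL total → factor 37.5/2.5 = 15
Step 2: 250 μL + 1250 μL = 1500 μL total → factor 1500/250 = 6
Step 3: 80 μL brought to 640 μL → factor 640/80 = 8
Step 4: 25 μL brought to 625 μL → factor 625/25 = 25
Overall dilution factor = 15 × 6 × 8 × 25 = 18000
Final = 4.00 × 10^8 CFU/mL / 18000 = 2.22 × 10^4 CFU/mL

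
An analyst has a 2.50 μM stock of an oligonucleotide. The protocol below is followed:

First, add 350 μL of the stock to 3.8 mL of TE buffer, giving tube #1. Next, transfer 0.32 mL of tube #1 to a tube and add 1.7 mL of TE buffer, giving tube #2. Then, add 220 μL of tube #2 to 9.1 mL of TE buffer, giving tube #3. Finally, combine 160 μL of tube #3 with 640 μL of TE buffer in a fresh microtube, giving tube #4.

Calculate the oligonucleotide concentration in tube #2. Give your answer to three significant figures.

Step 1: 350 μL + 3.8 mL = 4150 μL total → factor 4150/350 = 11.857
Step 2: 0.32 mL + 1.7 mL = 2.02 mL total → factor 2.02/0.32 = 6.3125
Dilution factor through tube #2 = 11.857 × 6.3125 = 74.848
[tube #2] = 2.50 μM / 74.848 = 0.0334 μM

0.0334 μM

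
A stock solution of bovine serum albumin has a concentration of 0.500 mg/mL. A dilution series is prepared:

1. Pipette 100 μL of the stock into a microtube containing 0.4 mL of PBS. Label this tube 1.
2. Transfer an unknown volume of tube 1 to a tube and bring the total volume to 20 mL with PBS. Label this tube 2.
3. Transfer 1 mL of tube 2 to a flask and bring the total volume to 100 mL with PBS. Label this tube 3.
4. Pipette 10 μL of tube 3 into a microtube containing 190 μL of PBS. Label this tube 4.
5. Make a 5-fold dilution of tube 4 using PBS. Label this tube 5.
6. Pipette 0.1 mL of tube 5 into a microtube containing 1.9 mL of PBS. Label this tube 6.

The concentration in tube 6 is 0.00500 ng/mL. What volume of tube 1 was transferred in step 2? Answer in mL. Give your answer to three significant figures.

Step 1: 100 μL + 0.4 mL = 500 μL total → factor 500/100 = 5
Step 2: v brought to 20 mL → factor = 20 mL/v
Step 3: 1 mL brought to 100 mL → factor 100/1 = 100
Step 4: 10 μL + 190 μL = 200 μL total → factor 200/10 = 20
Step 5: 5-fold → factor 5
Step 6: 0.1 mL + 1.9 mL = 2 mL total → factor 2/0.1 = 20
Product of known-step factors = 1 × 10^6
Overall factor = 0.500 mg/mL / (0.00500 ng/mL) = 1 × 10^8
Step-2 factor = 1 × 10^8 / 1 × 10^6 = 100
v = 20 mL / 100 = 0.200 mL

0.200 mL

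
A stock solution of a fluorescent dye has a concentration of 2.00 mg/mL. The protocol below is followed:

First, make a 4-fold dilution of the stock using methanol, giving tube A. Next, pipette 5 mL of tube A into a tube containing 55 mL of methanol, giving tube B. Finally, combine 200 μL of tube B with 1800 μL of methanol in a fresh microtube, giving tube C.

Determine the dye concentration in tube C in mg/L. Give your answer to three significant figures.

4.17 mg/L

Step 1: 4-fold → factor 4
Step 2: 5 mL + 55 mL = 60 mL total → factor 60/5 = 12
Step 3: 200 μL + 1800 μL = 2000 μL total → factor 2000/200 = 10
Overall dilution factor = 4 × 12 × 10 = 480
Final = 2.00 mg/mL / 480 = 0.004167 mg/mL = 4.17 mg/L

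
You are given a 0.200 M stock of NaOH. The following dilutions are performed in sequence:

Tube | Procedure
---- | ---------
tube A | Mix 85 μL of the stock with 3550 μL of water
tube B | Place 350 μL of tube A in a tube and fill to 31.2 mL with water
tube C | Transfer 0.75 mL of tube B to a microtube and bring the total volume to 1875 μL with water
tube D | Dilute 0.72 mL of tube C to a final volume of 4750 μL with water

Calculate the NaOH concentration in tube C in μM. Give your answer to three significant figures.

21.0 μM

Step 1: 85 μL + 3550 μL = 3635 μL total → factor 3635/85 = 42.765
Step 2: 350 μL brought to 31.2 mL → factor 31200/350 = 89.143
Step 3: 0.75 mL brought to 1875 μL → factor 1.875/0.75 = 2.5
Dilution factor through tube C = 42.765 × 89.143 × 2.5 = 9530.4
[tube C] = 0.200 M / 9530.4 = 2.099 × 10^-5 M = 21.0 μM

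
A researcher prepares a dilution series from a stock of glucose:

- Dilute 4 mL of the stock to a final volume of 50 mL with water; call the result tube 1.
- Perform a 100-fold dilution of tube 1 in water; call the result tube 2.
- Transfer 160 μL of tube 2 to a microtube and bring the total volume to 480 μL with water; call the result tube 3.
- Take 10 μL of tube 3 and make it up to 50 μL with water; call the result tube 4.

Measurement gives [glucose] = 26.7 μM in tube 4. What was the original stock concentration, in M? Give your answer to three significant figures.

Step 1: 4 mL brought to 50 mL → factor 50/4 = 12.5
Step 2: 100-fold → factor 100
Step 3: 160 μL brought to 480 μL → factor 480/160 = 3
Step 4: 10 μL brought to 50 μL → factor 50/10 = 5
Overall dilution factor = 12.5 × 100 × 3 × 5 = 18750
Stock = 26.7 μM × 18750 = 5.006 × 10^5 μM = 0.501 M

0.501 M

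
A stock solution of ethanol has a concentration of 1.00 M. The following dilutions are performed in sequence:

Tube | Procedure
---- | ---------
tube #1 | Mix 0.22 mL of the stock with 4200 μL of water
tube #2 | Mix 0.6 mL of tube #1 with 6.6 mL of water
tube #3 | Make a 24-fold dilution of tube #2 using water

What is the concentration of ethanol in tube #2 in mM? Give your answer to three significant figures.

4.15 mM

Step 1: 0.22 mL + 4200 μL = 4.42 mL total → factor 4.42/0.22 = 20.091
Step 2: 0.6 mL + 6.6 mL = 7.2 mL total → factor 7.2/0.6 = 12
Dilution factor through tube #2 = 20.091 × 12 = 241.09
[tube #2] = 1.00 M / 241.09 = 0.004148 M = 4.15 mM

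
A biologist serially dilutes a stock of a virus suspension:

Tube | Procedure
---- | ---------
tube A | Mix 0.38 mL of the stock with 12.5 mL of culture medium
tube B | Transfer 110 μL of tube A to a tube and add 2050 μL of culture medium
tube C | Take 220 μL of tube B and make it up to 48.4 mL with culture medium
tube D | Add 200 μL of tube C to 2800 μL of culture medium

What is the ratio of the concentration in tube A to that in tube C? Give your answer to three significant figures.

4.32 × 10^3

Step 1: 0.38 mL + 12.5 mL = 12.88 mL total → factor 12.88/0.38 = 33.895
Step 2: 110 μL + 2050 μL = 2160 μL total → factor 2160/110 = 19.636
Step 3: 220 μL brought to 48.4 mL → factor 48400/220 = 220
Dilution factor to tube A = 33.895; to tube C = 1.4643 × 10^5
[tube A]/[tube C] = (factor to tube C)/(factor to tube A) = 1.4643 × 10^5/33.895 = 4.32 × 10^3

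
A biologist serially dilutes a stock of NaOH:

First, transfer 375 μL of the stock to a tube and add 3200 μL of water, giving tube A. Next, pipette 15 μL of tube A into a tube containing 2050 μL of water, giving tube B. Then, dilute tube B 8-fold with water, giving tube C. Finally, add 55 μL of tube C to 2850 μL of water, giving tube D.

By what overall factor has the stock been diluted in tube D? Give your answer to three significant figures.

5.55 × 10^5

Step 1: 375 μL + 3200 μL = 3575 μL total → factor 3575/375 = 9.5333
Step 2: 15 μL + 2050 μL = 2065 μL total → factor 2065/15 = 137.67
Step 3: 8-fold → factor 8
Step 4: 55 μL + 2850 μL = 2905 μL total → factor 2905/55 = 52.818
Overall dilution factor = 9.5333 × 137.67 × 8 × 52.818 = 5.5456 × 10^5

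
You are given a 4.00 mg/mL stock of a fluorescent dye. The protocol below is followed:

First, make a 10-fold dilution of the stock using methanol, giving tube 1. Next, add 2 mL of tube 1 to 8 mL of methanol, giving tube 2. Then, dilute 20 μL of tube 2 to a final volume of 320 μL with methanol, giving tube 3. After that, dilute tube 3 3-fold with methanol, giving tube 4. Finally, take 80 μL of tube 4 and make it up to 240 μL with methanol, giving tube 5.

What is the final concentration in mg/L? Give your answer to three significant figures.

0.556 mg/L

Step 1: 10-fold → factor 10
Step 2: 2 mL + 8 mL = 10 mL total → factor 10/2 = 5
Step 3: 20 μL brought to 320 μL → factor 320/20 = 16
Step 4: 3-fold → factor 3
Step 5: 80 μL brought to 240 μL → factor 240/80 = 3
Overall dilution factor = 10 × 5 × 16 × 3 × 3 = 7200
Final = 4.00 mg/mL / 7200 = 0.0005556 mg/mL = 0.556 mg/L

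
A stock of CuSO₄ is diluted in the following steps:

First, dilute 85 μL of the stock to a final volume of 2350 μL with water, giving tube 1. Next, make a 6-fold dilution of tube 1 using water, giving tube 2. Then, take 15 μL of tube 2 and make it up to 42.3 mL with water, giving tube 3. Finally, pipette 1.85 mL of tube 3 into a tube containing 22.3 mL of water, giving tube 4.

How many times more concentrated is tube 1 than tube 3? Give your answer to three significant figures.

Step 1: 85 μL brought to 2350 μL → factor 2350/85 = 27.647
Step 2: 6-fold → factor 6
Step 3: 15 μL brought to 42.3 mL → factor 42300/15 = 2820
Dilution factor to tube 1 = 27.647; to tube 3 = 4.6779 × 10^5
[tube 1]/[tube 3] = (factor to tube 3)/(factor to tube 1) = 4.6779 × 10^5/27.647 = 1.69 × 10^4

1.69 × 10^4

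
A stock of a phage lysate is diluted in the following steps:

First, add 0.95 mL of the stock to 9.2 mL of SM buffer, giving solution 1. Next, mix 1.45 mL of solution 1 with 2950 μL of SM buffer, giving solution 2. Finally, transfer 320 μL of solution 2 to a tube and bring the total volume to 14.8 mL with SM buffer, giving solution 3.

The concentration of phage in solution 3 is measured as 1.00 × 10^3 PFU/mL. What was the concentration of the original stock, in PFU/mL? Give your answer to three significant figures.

Step 1: 0.95 mL + 9.2 mL = 10.15 mL total → factor 10.15/0.95 = 10.684
Step 2: 1.45 mL + 2950 μL = 4.4 mL total → factor 4.4/1.45 = 3.0345
Step 3: 320 μL brought to 14.8 mL → factor 14800/320 = 46.25
Overall dilution factor = 10.684 × 3.0345 × 46.25 = 1499.5
Stock = 1.00 × 10^3 PFU/mL × 1499.5 = 1.50 × 10^6 PFU/mL

1.50 × 10^6 PFU/mL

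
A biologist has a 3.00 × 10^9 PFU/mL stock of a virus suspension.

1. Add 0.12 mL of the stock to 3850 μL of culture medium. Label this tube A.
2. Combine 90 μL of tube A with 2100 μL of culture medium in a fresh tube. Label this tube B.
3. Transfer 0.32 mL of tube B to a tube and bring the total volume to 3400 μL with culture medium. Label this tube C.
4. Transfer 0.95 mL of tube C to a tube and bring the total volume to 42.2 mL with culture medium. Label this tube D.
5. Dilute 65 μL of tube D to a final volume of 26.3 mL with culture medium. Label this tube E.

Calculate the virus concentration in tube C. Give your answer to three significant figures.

Step 1: 0.12 mL + 3850 μL = 3.97 mL total → factor 3.97/0.12 = 33.083
Step 2: 90 μL + 2100 μL = 2190 μL total → factor 2190/90 = 24.333
Step 3: 0.32 mL brought to 3400 μL → factor 3.4/0.32 = 10.625
Dilution factor through tube C = 33.083 × 24.333 × 10.625 = 8553.4
[tube C] = 3.00 × 10^9 PFU/mL / 8553.4 = 3.51 × 10^5 PFU/mL

3.51 × 10^5 PFU/mL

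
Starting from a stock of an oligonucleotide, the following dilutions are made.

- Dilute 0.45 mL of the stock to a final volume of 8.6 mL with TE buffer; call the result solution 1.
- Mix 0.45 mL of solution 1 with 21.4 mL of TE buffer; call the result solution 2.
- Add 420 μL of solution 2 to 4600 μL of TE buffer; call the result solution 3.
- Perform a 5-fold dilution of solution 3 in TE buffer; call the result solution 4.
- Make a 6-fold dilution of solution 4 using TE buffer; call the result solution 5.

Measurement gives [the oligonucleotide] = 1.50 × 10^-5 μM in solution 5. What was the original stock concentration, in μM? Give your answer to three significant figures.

Step 1: 0.45 mL brought to 8.6 mL → factor 8.6/0.45 = 19.111
Step 2: 0.45 mL + 21.4 mL = 21.85 mL total → factor 21.85/0.45 = 48.556
Step 3: 420 μL + 4600 μL = 5020 μL total → factor 5020/420 = 11.952
Step 4: 5-fold → factor 5
Step 5: 6-fold → factor 6
Overall dilution factor = 19.111 × 48.556 × 11.952 × 5 × 6 = 3.3274 × 10^5
Stock = 1.50 × 10^-5 μM × 3.3274 × 10^5 = 4.99 μM

4.99 μM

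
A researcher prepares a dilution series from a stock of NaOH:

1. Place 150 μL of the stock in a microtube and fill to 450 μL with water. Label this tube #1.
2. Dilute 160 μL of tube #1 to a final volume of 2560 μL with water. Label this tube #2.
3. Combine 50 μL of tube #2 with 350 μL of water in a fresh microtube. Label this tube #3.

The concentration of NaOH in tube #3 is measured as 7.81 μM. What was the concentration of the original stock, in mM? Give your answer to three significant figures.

Step 1: 150 μL brought to 450 μL → factor 450/150 = 3
Step 2: 160 μL brought to 2560 μL → factor 2560/160 = 16
Step 3: 50 μL + 350 μL = 400 μL total → factor 400/50 = 8
Overall dilution factor = 3 × 16 × 8 = 384
Stock = 7.81 μM × 384 = 2999 μM = 3.00 mM

3.00 mM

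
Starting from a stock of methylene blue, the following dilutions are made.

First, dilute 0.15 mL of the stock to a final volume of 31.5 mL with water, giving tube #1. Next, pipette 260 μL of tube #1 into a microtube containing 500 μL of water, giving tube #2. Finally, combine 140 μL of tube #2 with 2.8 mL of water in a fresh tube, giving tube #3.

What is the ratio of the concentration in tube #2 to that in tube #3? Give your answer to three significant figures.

Step 1: 0.15 mL brought to 31.5 mL → factor 31.5/0.15 = 210
Step 2: 260 μL + 500 μL = 760 μL total → factor 760/260 = 2.9231
Step 3: 140 μL + 2.8 mL = 2940 μL total → factor 2940/140 = 21
Dilution factor to tube #2 = 613.85; to tube #3 = 12891
[tube #2]/[tube #3] = (factor to tube #3)/(factor to tube #2) = 12891/613.85 = 21.0

21.0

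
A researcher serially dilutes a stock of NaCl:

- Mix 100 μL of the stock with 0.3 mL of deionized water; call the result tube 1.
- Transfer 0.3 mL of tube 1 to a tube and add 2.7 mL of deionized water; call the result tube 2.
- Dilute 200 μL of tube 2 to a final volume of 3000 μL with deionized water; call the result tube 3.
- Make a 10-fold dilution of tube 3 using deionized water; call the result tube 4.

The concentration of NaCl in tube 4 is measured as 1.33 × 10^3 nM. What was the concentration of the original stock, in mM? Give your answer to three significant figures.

Step 1: 100 μL + 0.3 mL = 400 μL total → factor 400/100 = 4
Step 2: 0.3 mL + 2.7 mL = 3 mL total → factor 3/0.3 = 10
Step 3: 200 μL brought to 3000 μL → factor 3000/200 = 15
Step 4: 10-fold → factor 10
Overall dilution factor = 4 × 10 × 15 × 10 = 6000
Stock = 1.33 × 10^3 nM × 6000 = 7.980 × 10^6 nM = 7.98 mM

7.98 mM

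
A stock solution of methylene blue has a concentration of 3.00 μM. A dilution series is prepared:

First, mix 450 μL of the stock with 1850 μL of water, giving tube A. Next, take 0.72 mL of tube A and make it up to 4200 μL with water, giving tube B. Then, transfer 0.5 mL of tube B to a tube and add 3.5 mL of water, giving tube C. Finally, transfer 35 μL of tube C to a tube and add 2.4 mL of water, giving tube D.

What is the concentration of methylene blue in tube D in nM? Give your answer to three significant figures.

Step 1: 450 μL + 1850 μL = 2300 μL total → factor 2300/450 = 5.1111
Step 2: 0.72 mL brought to 4200 μL → factor 4.2/0.72 = 5.8333
Step 3: 0.5 mL + 3.5 mL = 4 mL total → factor 4/0.5 = 8
Step 4: 35 μL + 2.4 mL = 2435 μL total → factor 2435/35 = 69.571
Dilution factor through tube D = 5.1111 × 5.8333 × 8 × 69.571 = 16594
[tube D] = 3.00 μM / 16594 = 0.0001808 μM = 0.181 nM

0.181 nM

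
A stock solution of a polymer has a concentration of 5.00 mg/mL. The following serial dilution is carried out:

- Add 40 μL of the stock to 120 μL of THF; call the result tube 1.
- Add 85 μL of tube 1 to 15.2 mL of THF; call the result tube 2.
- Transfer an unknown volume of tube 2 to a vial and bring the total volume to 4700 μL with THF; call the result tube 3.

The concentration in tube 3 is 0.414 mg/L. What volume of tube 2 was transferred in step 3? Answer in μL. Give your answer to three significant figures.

Step 1: 40 μL + 120 μL = 160 μL total → factor 160/40 = 4
Step 2: 85 μL + 15.2 mL = 15285 μL total → factor 15285/85 = 179.82
Step 3: v brought to 4700 μL → factor = 4700 μL/v
Product of known-step factors = 719.29
Overall factor = 5.00 mg/mL / (0.414 mg/L) = 12077
Step-3 factor = 12077 / 719.29 = 16.79
v = 4700 μL / 16.79 = 280 μL

280 μL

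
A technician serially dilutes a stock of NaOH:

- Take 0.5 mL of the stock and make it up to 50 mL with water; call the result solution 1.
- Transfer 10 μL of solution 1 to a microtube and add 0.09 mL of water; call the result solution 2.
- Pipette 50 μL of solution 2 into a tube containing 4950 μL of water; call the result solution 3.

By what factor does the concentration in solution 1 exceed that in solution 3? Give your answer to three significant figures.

Step 1: 0.5 mL brought to 50 mL → factor 50/0.5 = 100
Step 2: 10 μL + 0.09 mL = 100 μL total → factor 100/10 = 10
Step 3: 50 μL + 4950 μL = 5000 μL total → factor 5000/50 = 100
Dilution factor to solution 1 = 100; to solution 3 = 1 × 10^5
[solution 1]/[solution 3] = (factor to solution 3)/(factor to solution 1) = 1 × 10^5/100 = 1.00 × 10^3

1.00 × 10^3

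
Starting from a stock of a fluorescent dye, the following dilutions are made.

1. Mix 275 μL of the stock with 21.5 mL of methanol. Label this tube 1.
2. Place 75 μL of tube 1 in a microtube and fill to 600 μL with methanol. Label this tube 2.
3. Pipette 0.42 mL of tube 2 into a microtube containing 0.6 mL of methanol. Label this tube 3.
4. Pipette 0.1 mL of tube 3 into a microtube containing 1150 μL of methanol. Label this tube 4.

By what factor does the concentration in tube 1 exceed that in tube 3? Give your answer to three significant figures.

19.4

Step 1: 275 μL + 21.5 mL = 21775 μL total → factor 21775/275 = 79.182
Step 2: 75 μL brought to 600 μL → factor 600/75 = 8
Step 3: 0.42 mL + 0.6 mL = 1.02 mL total → factor 1.02/0.42 = 2.4286
Dilution factor to tube 1 = 79.182; to tube 3 = 1538.4
[tube 1]/[tube 3] = (factor to tube 3)/(factor to tube 1) = 1538.4/79.182 = 19.4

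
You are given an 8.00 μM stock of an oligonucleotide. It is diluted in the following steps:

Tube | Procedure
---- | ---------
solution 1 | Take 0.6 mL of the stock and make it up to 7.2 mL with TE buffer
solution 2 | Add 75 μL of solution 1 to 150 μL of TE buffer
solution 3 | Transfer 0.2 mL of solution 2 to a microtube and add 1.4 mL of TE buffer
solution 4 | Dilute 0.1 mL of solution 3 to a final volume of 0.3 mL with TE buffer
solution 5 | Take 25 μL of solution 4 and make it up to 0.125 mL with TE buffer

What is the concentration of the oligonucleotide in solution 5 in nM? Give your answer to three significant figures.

1.85 nM

Step 1: 0.6 mL brought to 7.2 mL → factor 7.2/0.6 = 12
Step 2: 75 μL + 150 μL = 225 μL total → factor 225/75 = 3
Step 3: 0.2 mL + 1.4 mL = 1.6 mL total → factor 1.6/0.2 = 8
Step 4: 0.1 mL brought to 0.3 mL → factor 0.3/0.1 = 3
Step 5: 25 μL brought to 0.125 mL → factor 125/25 = 5
Overall dilution factor = 12 × 3 × 8 × 3 × 5 = 4320
Final = 8.00 μM / 4320 = 0.001852 μM = 1.85 nM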